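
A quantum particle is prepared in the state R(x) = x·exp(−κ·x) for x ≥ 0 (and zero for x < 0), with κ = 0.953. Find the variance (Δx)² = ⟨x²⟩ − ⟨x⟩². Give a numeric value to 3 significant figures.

Compute ⟨x⟩ and ⟨x²⟩ separately, then (Δx)² = ⟨x²⟩ − ⟨x⟩².
Every integrand reduces to terms xʲ·e^(−2κx) on [0, ∞); use ∫₀^∞ xʲ·e^(−2κx) dx = j!/(2κ)^(j+1).
Normalization: ∫|R|² dx = 0.28884.
⟨x⟩ = 1.5740 and ⟨x²⟩ = 3.3032.
(Δx)² = 3.3032 − (1.5740)² = 0.82580.

0.826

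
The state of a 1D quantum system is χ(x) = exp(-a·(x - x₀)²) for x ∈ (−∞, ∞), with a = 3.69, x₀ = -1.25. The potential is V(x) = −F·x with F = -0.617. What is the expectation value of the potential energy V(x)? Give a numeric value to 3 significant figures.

⟨V⟩ = ∫ V(x)·|χ|² dx / ∫|χ|² dx.
Gaussian moments (u = x − x₀): ∫u^(2j)·e^(−2au²) du = (2j−1)!!/(4a)^j · √(π/(2a)), odd powers integrate to 0; here √(π/(2a)) = 0.65245.
State is unnormalized: ∫|χ|² dx = 0.65245, and ∫χ*·V(x)·χ dx = -0.50320, so ⟨V⟩ = -0.50320 / 0.65245.
⟨V⟩ = -0.77125.

-0.771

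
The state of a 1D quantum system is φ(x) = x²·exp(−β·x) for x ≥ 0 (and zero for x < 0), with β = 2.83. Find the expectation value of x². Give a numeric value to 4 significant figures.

0.9365

⟨x²⟩ = ∫ x²·|φ|² dx / ∫|φ|² dx (integrals over the domain).
Every integrand reduces to terms xʲ·e^(−2βx) on [0, ∞); use ∫₀^∞ xʲ·e^(−2βx) dx = j!/(2β)^(j+1).
State is unnormalized: ∫|φ|² dx = 0.0041317, and ∫φ*·x²·φ dx = 0.0038692, so ⟨x²⟩ = 0.0038692 / 0.0041317.
⟨x²⟩ = 0.93646.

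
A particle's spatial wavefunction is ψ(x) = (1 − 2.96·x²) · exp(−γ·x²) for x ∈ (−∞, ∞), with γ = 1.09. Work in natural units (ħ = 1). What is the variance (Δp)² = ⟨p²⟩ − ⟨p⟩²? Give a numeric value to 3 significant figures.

Compute ⟨p⟩ and ⟨p²⟩ separately; (Δp)² = ⟨p²⟩ − ⟨p⟩².
Expand each integrand as polynomial × e^(−2γx²) and use ∫x^(2j)·e^(−2γx²) dx = (2j−1)!!/(4γ)^j · √(π/(2γ)), odd powers → 0; here √(π/(2γ)) = 1.2005. Differentiate with the product rule, d/dx e^(−γx²) = −2γx·e^(−γx²).
Normalization: ∫|ψ|² dx = 1.2304.
⟨p⟩ = 0.0000 and ⟨p²⟩ = 5.9387.
(Δp)² = 5.9387 − (0.0000)² = 5.9387.

5.94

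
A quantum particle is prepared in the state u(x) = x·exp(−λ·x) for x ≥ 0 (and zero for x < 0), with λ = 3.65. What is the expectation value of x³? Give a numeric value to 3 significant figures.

⟨x³⟩ = ∫ x³·|u|² dx / ∫|u|² dx (integrals over the domain).
Every integrand reduces to terms xʲ·e^(−2λx) on [0, ∞); use ∫₀^∞ xʲ·e^(−2λx) dx = j!/(2λ)^(j+1).
State is unnormalized: ∫|u|² dx = 0.0051412, and ∫u*·x³·u dx = 0.00079295, so ⟨x³⟩ = 0.00079295 / 0.0051412.
⟨x³⟩ = 0.15423.

0.154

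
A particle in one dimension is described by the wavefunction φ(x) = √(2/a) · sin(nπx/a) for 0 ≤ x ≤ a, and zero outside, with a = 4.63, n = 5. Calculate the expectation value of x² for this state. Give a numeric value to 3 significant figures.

7.10

⟨x²⟩ = ∫ x²·|φ|² dx (integrals over the domain).
With sin²θ = (1 − cos2θ)/2 on 0 ≤ x ≤ a: ∫sin²(nπx/a) dx = a/2, ∫x·sin²(nπx/a) dx = a²/4, ∫x²·sin²(nπx/a) dx = a³·(1/6 − 1/(4n²π²)); higher powers xᵏ the same way, integrating xᵏ·cos(2nπx/a) by parts.
⟨x²⟩ = 7.1022.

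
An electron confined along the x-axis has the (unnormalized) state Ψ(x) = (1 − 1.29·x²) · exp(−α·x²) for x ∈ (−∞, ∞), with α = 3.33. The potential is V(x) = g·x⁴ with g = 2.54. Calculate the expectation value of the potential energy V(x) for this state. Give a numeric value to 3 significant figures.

0.0185

⟨V⟩ = ∫ V(x)·|Ψ|² dx / ∫|Ψ|² dx.
Expand each integrand as polynomial × e^(−2αx²) and use ∫x^(2j)·e^(−2αx²) dx = (2j−1)!!/(4α)^j · √(π/(2α)), odd powers → 0; here √(π/(2α)) = 0.68681.
State is unnormalized: ∫|Ψ|² dx = 0.57311, and ∫Ψ*·V(x)·Ψ dx = 0.010613, so ⟨V⟩ = 0.010613 / 0.57311.
⟨V⟩ = 0.018519.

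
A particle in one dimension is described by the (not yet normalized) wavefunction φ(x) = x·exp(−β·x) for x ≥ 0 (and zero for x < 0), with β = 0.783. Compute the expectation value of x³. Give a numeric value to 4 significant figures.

15.62

⟨x³⟩ = ∫ x³·|φ|² dx / ∫|φ|² dx (integrals over the domain).
Every integrand reduces to terms xʲ·e^(−2βx) on [0, ∞); use ∫₀^∞ xʲ·e^(−2βx) dx = j!/(2β)^(j+1).
State is unnormalized: ∫|φ|² dx = 0.52078, and ∫φ*·x³·φ dx = 8.1364, so ⟨x³⟩ = 8.1364 / 0.52078.
⟨x³⟩ = 15.623.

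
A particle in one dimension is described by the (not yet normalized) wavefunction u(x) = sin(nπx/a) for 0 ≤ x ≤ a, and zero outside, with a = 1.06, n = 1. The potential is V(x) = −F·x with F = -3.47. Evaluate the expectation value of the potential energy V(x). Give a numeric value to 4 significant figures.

1.839

⟨V⟩ = ∫ V(x)·|u|² dx / ∫|u|² dx.
With sin²θ = (1 − cos2θ)/2 on 0 ≤ x ≤ a: ∫sin²(nπx/a) dx = a/2, ∫x·sin²(nπx/a) dx = a²/4, ∫x²·sin²(nπx/a) dx = a³·(1/6 − 1/(4n²π²)); higher powers xᵏ the same way, integrating xᵏ·cos(2nπx/a) by parts.
State is unnormalized: ∫|u|² dx = 0.53000, and ∫u*·V(x)·u dx = 0.97472, so ⟨V⟩ = 0.97472 / 0.53000.
⟨V⟩ = 1.8391.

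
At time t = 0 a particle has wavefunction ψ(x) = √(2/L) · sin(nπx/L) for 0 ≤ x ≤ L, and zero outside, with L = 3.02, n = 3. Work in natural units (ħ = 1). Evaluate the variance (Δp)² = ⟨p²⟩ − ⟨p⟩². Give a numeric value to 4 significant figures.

Compute ⟨p⟩ and ⟨p²⟩ separately; (Δp)² = ⟨p²⟩ − ⟨p⟩².
d/dx sin(nπx/L) = (nπ/L)·cos(nπx/L) and d²/dx² sin(nπx/L) = −(nπ/L)²·sin(nπx/L); on 0 ≤ x ≤ L, ∫sin²(nπx/L) dx = L/2 and ∫sin(nπx/L)·cos(nπx/L) dx = 0.
⟨p⟩ = 0.0000 and ⟨p²⟩ = 9.7393.
(Δp)² = 9.7393 − (0.0000)² = 9.7393.

9.739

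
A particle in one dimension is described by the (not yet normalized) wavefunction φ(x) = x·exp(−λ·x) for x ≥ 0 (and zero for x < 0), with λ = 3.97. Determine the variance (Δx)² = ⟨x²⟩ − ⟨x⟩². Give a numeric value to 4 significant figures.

Compute ⟨x⟩ and ⟨x²⟩ separately, then (Δx)² = ⟨x²⟩ − ⟨x⟩².
Every integrand reduces to terms xʲ·e^(−2λx) on [0, ∞); use ∫₀^∞ xʲ·e^(−2λx) dx = j!/(2λ)^(j+1).
Normalization: ∫|φ|² dx = 0.0039955.
⟨x⟩ = 0.37783 and ⟨x²⟩ = 0.19034.
(Δx)² = 0.19034 − (0.37783)² = 0.047586.

0.04759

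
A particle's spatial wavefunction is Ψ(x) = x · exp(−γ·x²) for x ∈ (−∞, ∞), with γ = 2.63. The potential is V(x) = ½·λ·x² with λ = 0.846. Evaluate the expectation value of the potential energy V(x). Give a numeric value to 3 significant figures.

0.121

⟨V⟩ = ∫ V(x)·|Ψ|² dx / ∫|Ψ|² dx.
Expand each integrand as polynomial × e^(−2γx²) and use ∫x^(2j)·e^(−2γx²) dx = (2j−1)!!/(4γ)^j · √(π/(2γ)), odd powers → 0; here √(π/(2γ)) = 0.77283.
State is unnormalized: ∫|Ψ|² dx = 0.073463, and ∫Ψ*·V(x)·Ψ dx = 0.0088616, so ⟨V⟩ = 0.0088616 / 0.073463.
⟨V⟩ = 0.12063.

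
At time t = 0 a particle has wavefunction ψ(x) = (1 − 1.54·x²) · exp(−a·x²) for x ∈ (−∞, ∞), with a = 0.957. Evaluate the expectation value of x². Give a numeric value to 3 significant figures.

⟨x²⟩ = ∫ x²·|ψ|² dx / ∫|ψ|² dx (integrals over the domain).
Expand each integrand as polynomial × e^(−2ax²) and use ∫x^(2j)·e^(−2ax²) dx = (2j−1)!!/(4a)^j · √(π/(2a)), odd powers → 0; here √(π/(2a)) = 1.2812.
State is unnormalized: ∫|ψ|² dx = 0.87239, and ∫ψ*·x²·ψ dx = 0.33932, so ⟨x²⟩ = 0.33932 / 0.87239.
⟨x²⟩ = 0.38896.

0.389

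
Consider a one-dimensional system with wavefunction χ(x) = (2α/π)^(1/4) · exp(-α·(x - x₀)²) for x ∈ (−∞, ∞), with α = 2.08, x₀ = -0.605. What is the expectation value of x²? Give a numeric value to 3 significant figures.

0.486

⟨x²⟩ = ∫ x²·|χ|² dx (integrals over the domain).
Gaussian moments (u = x − x₀): ∫u^(2j)·e^(−2αu²) du = (2j−1)!!/(4α)^j · √(π/(2α)), odd powers integrate to 0; here √(π/(2α)) = 0.86902.
⟨x²⟩ = 0.48622.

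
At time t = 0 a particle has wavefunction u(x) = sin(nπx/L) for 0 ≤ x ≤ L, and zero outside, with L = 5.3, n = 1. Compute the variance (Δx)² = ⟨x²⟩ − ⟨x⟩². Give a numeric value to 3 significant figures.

0.918

Compute ⟨x⟩ and ⟨x²⟩ separately, then (Δx)² = ⟨x²⟩ − ⟨x⟩².
With sin²θ = (1 − cos2θ)/2 on 0 ≤ x ≤ L: ∫sin²(nπx/L) dx = L/2, ∫x·sin²(nπx/L) dx = L²/4, ∫x²·sin²(nπx/L) dx = L³·(1/6 − 1/(4n²π²)); higher powers xᵏ the same way, integrating xᵏ·cos(2nπx/L) by parts.
Normalization: ∫|u|² dx = 2.6500.
⟨x⟩ = 2.6500 and ⟨x²⟩ = 7.9403.
(Δx)² = 7.9403 − (2.6500)² = 0.91778.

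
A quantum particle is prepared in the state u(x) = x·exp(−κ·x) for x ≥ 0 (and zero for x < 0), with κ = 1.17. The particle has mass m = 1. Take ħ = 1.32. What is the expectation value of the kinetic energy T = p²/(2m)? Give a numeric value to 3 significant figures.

1.19

T = −(ħ²/2m) d²/dx², so ⟨T⟩ = −(ħ²/2m) ∫ u*·u'' dx / ∫|u|² dx; with m = 1.
Differentiate x·exp(−κ·x) with the product rule; every integrand then reduces to terms xʲ·e^(−2κx) on [0, ∞), with ∫₀^∞ xʲ·e^(−2κx) dx = j!/(2κ)^(j+1).
State is unnormalized: ∫|u|² dx = 0.15609, and ∫u*·(−ħ²/2m · u'') dx = 0.18615, so ⟨T⟩ = 0.18615 / 0.15609.
⟨T⟩ = 1.1926.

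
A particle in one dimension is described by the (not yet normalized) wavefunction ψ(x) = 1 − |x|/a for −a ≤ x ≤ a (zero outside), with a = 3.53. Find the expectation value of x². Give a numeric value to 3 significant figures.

1.25

⟨x²⟩ = ∫ x²·|ψ|² dx / ∫|ψ|² dx (integrals over the domain).
ψ is even, so ∫ over [−a, a] = 2∫₀ᵃ with ψ = 1 − x/a there: ∫₀ᵃ (1 − x/a)² dx = a/3, ∫₀ᵃ x²(1 − x/a)² dx = a³/30, ∫₀ᵃ x⁴(1 − x/a)² dx = a⁵/105.
State is unnormalized: ∫|ψ|² dx = 2.3533, and ∫ψ*·x²·ψ dx = 2.9325, so ⟨x²⟩ = 2.9325 / 2.3533.
⟨x²⟩ = 1.2461.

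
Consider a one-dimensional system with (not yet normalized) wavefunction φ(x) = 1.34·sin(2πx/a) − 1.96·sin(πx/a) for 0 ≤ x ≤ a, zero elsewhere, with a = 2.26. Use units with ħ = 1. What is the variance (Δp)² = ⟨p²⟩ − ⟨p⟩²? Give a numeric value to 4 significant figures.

Compute ⟨p⟩ and ⟨p²⟩ separately; (Δp)² = ⟨p²⟩ − ⟨p⟩².
d²/dx² sin(jπx/a) = −(jπ/a)²·sin(jπx/a); on 0 ≤ x ≤ a, ∫sin²(jπx/a) dx = a/2 and ∫sin(jπx/a)·sin(lπx/a) dx = 0 for j ≠ l, so only diagonal terms survive in ∫|φ|² and ∫φ·φ″; ∫φ·φ′ dx = [φ²/2] between the walls = 0.
Normalization: ∫|φ|² dx = 6.3700.
⟨p⟩ = 0.0000 and ⟨p²⟩ = 3.7788.
(Δp)² = 3.7788 − (0.0000)² = 3.7788.

3.779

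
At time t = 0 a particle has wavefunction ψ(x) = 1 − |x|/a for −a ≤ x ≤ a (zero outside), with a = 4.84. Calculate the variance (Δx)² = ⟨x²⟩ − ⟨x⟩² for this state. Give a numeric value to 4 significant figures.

Compute ⟨x⟩ and ⟨x²⟩ separately, then (Δx)² = ⟨x²⟩ − ⟨x⟩².
ψ is even, so ∫ over [−a, a] = 2∫₀ᵃ with ψ = 1 − x/a there: ∫₀ᵃ (1 − x/a)² dx = a/3, ∫₀ᵃ x²(1 − x/a)² dx = a³/30, ∫₀ᵃ x⁴(1 − x/a)² dx = a⁵/105.
Normalization: ∫|ψ|² dx = 3.2267.
⟨x⟩ = 0.0000 and ⟨x²⟩ = 2.3426.
(Δx)² = 2.3426 − (0.0000)² = 2.3426.

2.343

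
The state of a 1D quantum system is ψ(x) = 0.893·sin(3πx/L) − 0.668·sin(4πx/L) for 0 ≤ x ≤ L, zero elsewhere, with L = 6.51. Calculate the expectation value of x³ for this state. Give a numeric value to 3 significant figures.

113.

⟨x³⟩ = ∫ x³·|ψ|² dx / ∫|ψ|² dx (integrals over the domain).
On 0 ≤ x ≤ L (j ≠ l): ∫sin²(jπx/L) dx = L/2, ∫sin(jπx/L)·sin(lπx/L) dx = 0; diagonal moments ∫x·sin²(jπx/L) dx = L²/4, ∫x²·sin²(jπx/L) dx = L³·(1/6 − 1/(4j²π²)); cross terms ∫x·sin(jπx/L)·sin(lπx/L) dx = 0 for j + l even and −4jlL²/(π²(j² − l²)²) for j + l odd, ∫x²·sin(jπx/L)·sin(lπx/L) dx = (−1)^(j+l)·4jlL³/(π²(j² − l²)²); higher powers the same way via product-to-sum and parts.
State is unnormalized: ∫|ψ|² dx = 4.0482, and ∫ψ*·x³·ψ dx = 458.35, so ⟨x³⟩ = 458.35 / 4.0482.
⟨x³⟩ = 113.23.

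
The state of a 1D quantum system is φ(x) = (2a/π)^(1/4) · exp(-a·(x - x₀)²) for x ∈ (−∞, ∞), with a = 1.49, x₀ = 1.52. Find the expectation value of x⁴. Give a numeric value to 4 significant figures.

7.748

⟨x⁴⟩ = ∫ x⁴·|φ|² dx (integrals over the domain).
Gaussian moments (u = x − x₀): ∫u^(2j)·e^(−2au²) du = (2j−1)!!/(4a)^j · √(π/(2a)), odd powers integrate to 0; here √(π/(2a)) = 1.0268.
⟨x⁴⟩ = 7.7483.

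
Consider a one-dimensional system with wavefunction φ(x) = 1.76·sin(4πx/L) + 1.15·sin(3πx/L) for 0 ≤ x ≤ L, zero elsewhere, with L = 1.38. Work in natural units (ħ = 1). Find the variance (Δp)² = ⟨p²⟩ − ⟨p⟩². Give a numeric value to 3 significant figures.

Compute ⟨p⟩ and ⟨p²⟩ separately; (Δp)² = ⟨p²⟩ − ⟨p⟩².
d²/dx² sin(jπx/L) = −(jπ/L)²·sin(jπx/L); on 0 ≤ x ≤ L, ∫sin²(jπx/L) dx = L/2 and ∫sin(jπx/L)·sin(lπx/L) dx = 0 for j ≠ l, so only diagonal terms survive in ∫|φ|² and ∫φ·φ″; ∫φ·φ′ dx = [φ²/2] between the walls = 0.
Normalization: ∫|φ|² dx = 3.0499.
⟨p⟩ = 0.0000 and ⟨p²⟩ = 72.066.
(Δp)² = 72.066 − (0.0000)² = 72.066.

72.1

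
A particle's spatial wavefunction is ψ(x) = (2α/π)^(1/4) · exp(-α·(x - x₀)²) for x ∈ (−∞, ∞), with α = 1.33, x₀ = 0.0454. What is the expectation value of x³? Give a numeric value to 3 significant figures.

0.0257

⟨x³⟩ = ∫ x³·|ψ|² dx (integrals over the domain).
Gaussian moments (u = x − x₀): ∫u^(2j)·e^(−2αu²) du = (2j−1)!!/(4α)^j · √(π/(2α)), odd powers integrate to 0; here √(π/(2α)) = 1.0868.
⟨x³⟩ = 0.025695.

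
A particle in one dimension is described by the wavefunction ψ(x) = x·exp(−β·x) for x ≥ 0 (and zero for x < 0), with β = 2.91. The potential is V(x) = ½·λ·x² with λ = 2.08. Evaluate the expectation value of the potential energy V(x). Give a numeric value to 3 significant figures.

0.368

⟨V⟩ = ∫ V(x)·|ψ|² dx / ∫|ψ|² dx.
Every integrand reduces to terms xʲ·e^(−2βx) on [0, ∞); use ∫₀^∞ xʲ·e^(−2βx) dx = j!/(2β)^(j+1).
State is unnormalized: ∫|ψ|² dx = 0.010145, and ∫ψ*·V(x)·ψ dx = 0.0037379, so ⟨V⟩ = 0.0037379 / 0.010145.
⟨V⟩ = 0.36844.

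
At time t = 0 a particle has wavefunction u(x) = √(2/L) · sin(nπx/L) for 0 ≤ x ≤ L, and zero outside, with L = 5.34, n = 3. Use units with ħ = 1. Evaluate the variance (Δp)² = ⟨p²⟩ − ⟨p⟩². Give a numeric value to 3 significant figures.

3.12

Compute ⟨p⟩ and ⟨p²⟩ separately; (Δp)² = ⟨p²⟩ − ⟨p⟩².
d/dx sin(nπx/L) = (nπ/L)·cos(nπx/L) and d²/dx² sin(nπx/L) = −(nπ/L)²·sin(nπx/L); on 0 ≤ x ≤ L, ∫sin²(nπx/L) dx = L/2 and ∫sin(nπx/L)·cos(nπx/L) dx = 0.
⟨p⟩ = 0.0000 and ⟨p²⟩ = 3.1150.
(Δp)² = 3.1150 − (0.0000)² = 3.1150.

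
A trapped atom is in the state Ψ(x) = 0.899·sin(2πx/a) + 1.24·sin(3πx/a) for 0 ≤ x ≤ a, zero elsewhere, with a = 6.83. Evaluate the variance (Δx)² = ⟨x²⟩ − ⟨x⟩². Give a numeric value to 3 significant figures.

Compute ⟨x⟩ and ⟨x²⟩ separately, then (Δx)² = ⟨x²⟩ − ⟨x⟩².
On 0 ≤ x ≤ a (j ≠ l): ∫sin²(jπx/a) dx = a/2, ∫sin(jπx/a)·sin(lπx/a) dx = 0; diagonal moments ∫x·sin²(jπx/a) dx = a²/4, ∫x²·sin²(jπx/a) dx = a³·(1/6 − 1/(4j²π²)); cross terms ∫x·sin(jπx/a)·sin(lπx/a) dx = 0 for j + l even and −4jla²/(π²(j² − l²)²) for j + l odd, ∫x²·sin(jπx/a)·sin(lπx/a) dx = (−1)^(j+l)·4jla³/(π²(j² − l²)²); higher powers the same way via product-to-sum and parts.
Normalization: ∫|Ψ|² dx = 8.0109.
⟨x⟩ = 2.1522 and ⟨x²⟩ = 6.5489.
(Δx)² = 6.5489 − (2.1522)² = 1.9170.

1.92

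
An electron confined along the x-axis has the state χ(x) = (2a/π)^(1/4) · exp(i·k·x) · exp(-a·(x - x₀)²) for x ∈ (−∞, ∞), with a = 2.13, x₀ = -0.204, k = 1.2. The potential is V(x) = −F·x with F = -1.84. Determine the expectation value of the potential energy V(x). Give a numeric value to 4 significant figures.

-0.3754

⟨V⟩ = ∫ V(x)·|χ|² dx.
Gaussian moments (u = x − x₀): ∫u^(2j)·e^(−2au²) du = (2j−1)!!/(4a)^j · √(π/(2a)), odd powers integrate to 0; here √(π/(2a)) = 0.85876.
⟨V⟩ = -0.37536.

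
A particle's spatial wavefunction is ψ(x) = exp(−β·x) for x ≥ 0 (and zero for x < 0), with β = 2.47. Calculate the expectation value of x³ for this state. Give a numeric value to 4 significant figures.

⟨x³⟩ = ∫ x³·|ψ|² dx / ∫|ψ|² dx (integrals over the domain).
Every integrand reduces to terms xʲ·e^(−2βx) on [0, ∞); use ∫₀^∞ xʲ·e^(−2βx) dx = j!/(2β)^(j+1).
State is unnormalized: ∫|ψ|² dx = 0.20243, and ∫ψ*·x³·ψ dx = 0.010075, so ⟨x³⟩ = 0.010075 / 0.20243.
⟨x³⟩ = 0.049770.

0.04977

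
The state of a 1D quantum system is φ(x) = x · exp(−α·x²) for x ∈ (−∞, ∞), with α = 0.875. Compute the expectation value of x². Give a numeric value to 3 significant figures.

0.857

⟨x²⟩ = ∫ x²·|φ|² dx / ∫|φ|² dx (integrals over the domain).
Expand each integrand as polynomial × e^(−2αx²) and use ∫x^(2j)·e^(−2αx²) dx = (2j−1)!!/(4α)^j · √(π/(2α)), odd powers → 0; here √(π/(2α)) = 1.3398.
State is unnormalized: ∫|φ|² dx = 0.38281, and ∫φ*·x²·φ dx = 0.32813, so ⟨x²⟩ = 0.32813 / 0.38281.
⟨x²⟩ = 0.85714.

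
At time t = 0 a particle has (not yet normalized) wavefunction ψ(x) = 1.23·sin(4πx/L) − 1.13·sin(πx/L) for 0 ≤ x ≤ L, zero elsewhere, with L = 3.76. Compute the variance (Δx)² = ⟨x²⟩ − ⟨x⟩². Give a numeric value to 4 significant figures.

0.8231

Compute ⟨x⟩ and ⟨x²⟩ separately, then (Δx)² = ⟨x²⟩ − ⟨x⟩².
On 0 ≤ x ≤ L (j ≠ l): ∫sin²(jπx/L) dx = L/2, ∫sin(jπx/L)·sin(lπx/L) dx = 0; diagonal moments ∫x·sin²(jπx/L) dx = L²/4, ∫x²·sin²(jπx/L) dx = L³·(1/6 − 1/(4j²π²)); cross terms ∫x·sin(jπx/L)·sin(lπx/L) dx = 0 for j + l even and −4jlL²/(π²(j² − l²)²) for j + l odd, ∫x²·sin(jπx/L)·sin(lπx/L) dx = (−1)^(j+l)·4jlL³/(π²(j² − l²)²); higher powers the same way via product-to-sum and parts.
Normalization: ∫|ψ|² dx = 5.2448.
⟨x⟩ = 1.9340 and ⟨x²⟩ = 4.5634.
(Δx)² = 4.5634 − (1.9340)² = 0.82313.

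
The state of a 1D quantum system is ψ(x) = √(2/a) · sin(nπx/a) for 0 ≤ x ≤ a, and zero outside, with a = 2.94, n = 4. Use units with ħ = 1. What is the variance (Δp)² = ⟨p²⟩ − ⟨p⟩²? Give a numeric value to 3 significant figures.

18.3

Compute ⟨p⟩ and ⟨p²⟩ separately; (Δp)² = ⟨p²⟩ − ⟨p⟩².
d/dx sin(nπx/a) = (nπ/a)·cos(nπx/a) and d²/dx² sin(nπx/a) = −(nπ/a)²·sin(nπx/a); on 0 ≤ x ≤ a, ∫sin²(nπx/a) dx = a/2 and ∫sin(nπx/a)·cos(nπx/a) dx = 0.
⟨p⟩ = 0.0000 and ⟨p²⟩ = 18.269.
(Δp)² = 18.269 − (0.0000)² = 18.269.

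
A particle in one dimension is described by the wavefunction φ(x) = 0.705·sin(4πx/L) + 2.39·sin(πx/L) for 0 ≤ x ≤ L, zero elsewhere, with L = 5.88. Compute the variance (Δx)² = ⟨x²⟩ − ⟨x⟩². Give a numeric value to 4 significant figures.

Compute ⟨x⟩ and ⟨x²⟩ separately, then (Δx)² = ⟨x²⟩ − ⟨x⟩².
On 0 ≤ x ≤ L (j ≠ l): ∫sin²(jπx/L) dx = L/2, ∫sin(jπx/L)·sin(lπx/L) dx = 0; diagonal moments ∫x·sin²(jπx/L) dx = L²/4, ∫x²·sin²(jπx/L) dx = L³·(1/6 − 1/(4j²π²)); cross terms ∫x·sin(jπx/L)·sin(lπx/L) dx = 0 for j + l even and −4jlL²/(π²(j² − l²)²) for j + l odd, ∫x²·sin(jπx/L)·sin(lπx/L) dx = (−1)^(j+l)·4jlL³/(π²(j² − l²)²); higher powers the same way via product-to-sum and parts.
Normalization: ∫|φ|² dx = 18.255.
⟨x⟩ = 2.8940 and ⟨x²⟩ = 9.6343.
(Δx)² = 9.6343 − (2.8940)² = 1.2590.

1.259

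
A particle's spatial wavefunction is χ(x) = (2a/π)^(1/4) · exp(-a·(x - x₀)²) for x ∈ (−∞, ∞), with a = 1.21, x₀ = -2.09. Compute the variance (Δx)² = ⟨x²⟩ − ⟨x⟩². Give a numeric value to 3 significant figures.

0.207

Compute ⟨x⟩ and ⟨x²⟩ separately, then (Δx)² = ⟨x²⟩ − ⟨x⟩².
Gaussian moments (u = x − x₀): ∫u^(2j)·e^(−2au²) du = (2j−1)!!/(4a)^j · √(π/(2a)), odd powers integrate to 0; here √(π/(2a)) = 1.1394.
⟨x⟩ = -2.0900 and ⟨x²⟩ = 4.5747.
(Δx)² = 4.5747 − (-2.0900)² = 0.20661.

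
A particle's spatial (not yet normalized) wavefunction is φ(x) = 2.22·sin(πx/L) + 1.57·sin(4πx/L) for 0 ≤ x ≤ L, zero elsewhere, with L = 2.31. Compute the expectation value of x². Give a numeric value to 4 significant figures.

1.520

⟨x²⟩ = ∫ x²·|φ|² dx / ∫|φ|² dx (integrals over the domain).
On 0 ≤ x ≤ L (j ≠ l): ∫sin²(jπx/L) dx = L/2, ∫sin(jπx/L)·sin(lπx/L) dx = 0; diagonal moments ∫x·sin²(jπx/L) dx = L²/4, ∫x²·sin²(jπx/L) dx = L³·(1/6 − 1/(4j²π²)); cross terms ∫x·sin(jπx/L)·sin(lπx/L) dx = 0 for j + l even and −4jlL²/(π²(j² − l²)²) for j + l odd, ∫x²·sin(jπx/L)·sin(lπx/L) dx = (−1)^(j+l)·4jlL³/(π²(j² − l²)²); higher powers the same way via product-to-sum and parts.
State is unnormalized: ∫|φ|² dx = 8.5393, and ∫φ*·x²·φ dx = 12.983, so ⟨x²⟩ = 12.983 / 8.5393.
⟨x²⟩ = 1.5204.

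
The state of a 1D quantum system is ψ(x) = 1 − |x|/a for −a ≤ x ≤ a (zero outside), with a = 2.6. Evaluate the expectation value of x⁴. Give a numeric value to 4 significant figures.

⟨x⁴⟩ = ∫ x⁴·|ψ|² dx / ∫|ψ|² dx (integrals over the domain).
ψ is even, so ∫ over [−a, a] = 2∫₀ᵃ with ψ = 1 − x/a there: ∫₀ᵃ (1 − x/a)² dx = a/3, ∫₀ᵃ x²(1 − x/a)² dx = a³/30, ∫₀ᵃ x⁴(1 − x/a)² dx = a⁵/105.
State is unnormalized: ∫|ψ|² dx = 1.7333, and ∫ψ*·x⁴·ψ dx = 2.2631, so ⟨x⁴⟩ = 2.2631 / 1.7333.
⟨x⁴⟩ = 1.3056.

1.306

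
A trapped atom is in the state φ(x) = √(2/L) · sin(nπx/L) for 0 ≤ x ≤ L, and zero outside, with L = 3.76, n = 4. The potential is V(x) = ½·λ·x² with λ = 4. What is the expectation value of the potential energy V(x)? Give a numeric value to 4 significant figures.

⟨V⟩ = ∫ V(x)·|φ|² dx.
With sin²θ = (1 − cos2θ)/2 on 0 ≤ x ≤ L: ∫sin²(nπx/L) dx = L/2, ∫x·sin²(nπx/L) dx = L²/4, ∫x²·sin²(nπx/L) dx = L³·(1/6 − 1/(4n²π²)); higher powers xᵏ the same way, integrating xᵏ·cos(2nπx/L) by parts.
⟨V⟩ = 9.3355.

9.336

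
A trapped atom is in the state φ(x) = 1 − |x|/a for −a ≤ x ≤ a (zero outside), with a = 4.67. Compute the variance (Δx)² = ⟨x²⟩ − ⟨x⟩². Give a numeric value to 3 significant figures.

2.18

Compute ⟨x⟩ and ⟨x²⟩ separately, then (Δx)² = ⟨x²⟩ − ⟨x⟩².
φ is even, so ∫ over [−a, a] = 2∫₀ᵃ with φ = 1 − x/a there: ∫₀ᵃ (1 − x/a)² dx = a/3, ∫₀ᵃ x²(1 − x/a)² dx = a³/30, ∫₀ᵃ x⁴(1 − x/a)² dx = a⁵/105.
Normalization: ∫|φ|² dx = 3.1133.
⟨x⟩ = 0.0000 and ⟨x²⟩ = 2.1809.
(Δx)² = 2.1809 − (0.0000)² = 2.1809.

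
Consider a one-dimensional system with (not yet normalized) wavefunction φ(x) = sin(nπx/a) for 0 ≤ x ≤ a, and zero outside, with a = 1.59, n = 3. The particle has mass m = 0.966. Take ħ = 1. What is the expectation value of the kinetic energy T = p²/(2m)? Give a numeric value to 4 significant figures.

T = −(ħ²/2m) d²/dx², so ⟨T⟩ = −(ħ²/2m) ∫ φ*·φ'' dx / ∫|φ|² dx; with m = 0.966.
d/dx sin(nπx/a) = (nπ/a)·cos(nπx/a) and d²/dx² sin(nπx/a) = −(nπ/a)²·sin(nπx/a); on 0 ≤ x ≤ a, ∫sin²(nπx/a) dx = a/2 and ∫sin(nπx/a)·cos(nπx/a) dx = 0.
State is unnormalized: ∫|φ|² dx = 0.79500, and ∫φ*·(−ħ²/2m · φ'') dx = 14.458, so ⟨T⟩ = 14.458 / 0.79500.
⟨T⟩ = 18.186.

18.19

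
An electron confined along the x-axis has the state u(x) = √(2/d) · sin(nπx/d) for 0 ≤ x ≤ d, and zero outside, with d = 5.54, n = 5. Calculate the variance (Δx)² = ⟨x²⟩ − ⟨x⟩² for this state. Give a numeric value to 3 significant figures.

Compute ⟨x⟩ and ⟨x²⟩ separately, then (Δx)² = ⟨x²⟩ − ⟨x⟩².
With sin²θ = (1 − cos2θ)/2 on 0 ≤ x ≤ d: ∫sin²(nπx/d) dx = d/2, ∫x·sin²(nπx/d) dx = d²/4, ∫x²·sin²(nπx/d) dx = d³·(1/6 − 1/(4n²π²)); higher powers xᵏ the same way, integrating xᵏ·cos(2nπx/d) by parts.
⟨x⟩ = 2.7700 and ⟨x²⟩ = 10.168.
(Δx)² = 10.168 − (2.7700)² = 2.4954.

2.50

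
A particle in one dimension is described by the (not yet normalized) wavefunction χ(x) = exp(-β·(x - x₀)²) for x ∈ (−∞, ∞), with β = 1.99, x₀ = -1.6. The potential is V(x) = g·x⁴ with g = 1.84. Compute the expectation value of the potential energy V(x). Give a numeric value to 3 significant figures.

15.7

⟨V⟩ = ∫ V(x)·|χ|² dx / ∫|χ|² dx.
Gaussian moments (u = x − x₀): ∫u^(2j)·e^(−2βu²) du = (2j−1)!!/(4β)^j · √(π/(2β)), odd powers integrate to 0; here √(π/(2β)) = 0.88845.
State is unnormalized: ∫|χ|² dx = 0.88845, and ∫χ*·V(x)·χ dx = 13.945, so ⟨V⟩ = 13.945 / 0.88845.
⟨V⟩ = 15.696.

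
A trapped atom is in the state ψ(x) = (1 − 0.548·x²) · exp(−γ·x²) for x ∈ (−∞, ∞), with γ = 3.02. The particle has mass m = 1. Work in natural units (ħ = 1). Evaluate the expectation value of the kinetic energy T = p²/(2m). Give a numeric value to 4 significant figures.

1.823

T = −(ħ²/2m) d²/dx², so ⟨T⟩ = −(ħ²/2m) ∫ ψ*·ψ'' dx / ∫|ψ|² dx; with m = 1.
Expand each integrand as polynomial × e^(−2γx²) and use ∫x^(2j)·e^(−2γx²) dx = (2j−1)!!/(4γ)^j · √(π/(2γ)), odd powers → 0; here √(π/(2γ)) = 0.72120. Differentiate with the product rule, d/dx e^(−γx²) = −2γx·e^(−γx²).
State is unnormalized: ∫|ψ|² dx = 0.66022, and ∫ψ*·(−ħ²/2m · ψ'') dx = 1.2035, so ⟨T⟩ = 1.2035 / 0.66022.
⟨T⟩ = 1.8229.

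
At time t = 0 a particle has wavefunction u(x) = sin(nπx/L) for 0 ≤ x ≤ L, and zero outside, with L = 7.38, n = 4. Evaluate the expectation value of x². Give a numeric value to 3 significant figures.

⟨x²⟩ = ∫ x²·|u|² dx / ∫|u|² dx (integrals over the domain).
With sin²θ = (1 − cos2θ)/2 on 0 ≤ x ≤ L: ∫sin²(nπx/L) dx = L/2, ∫x·sin²(nπx/L) dx = L²/4, ∫x²·sin²(nπx/L) dx = L³·(1/6 − 1/(4n²π²)); higher powers xᵏ the same way, integrating xᵏ·cos(2nπx/L) by parts.
State is unnormalized: ∫|u|² dx = 3.6900, and ∫u*·x²·u dx = 66.355, so ⟨x²⟩ = 66.355 / 3.6900.
⟨x²⟩ = 17.982.

18.0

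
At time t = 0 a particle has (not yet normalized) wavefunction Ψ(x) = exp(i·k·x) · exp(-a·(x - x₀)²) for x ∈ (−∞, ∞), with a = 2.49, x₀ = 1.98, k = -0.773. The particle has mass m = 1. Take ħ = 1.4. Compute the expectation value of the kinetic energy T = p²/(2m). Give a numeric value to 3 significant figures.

T = −(ħ²/2m) d²/dx², so ⟨T⟩ = −(ħ²/2m) ∫ Ψ*·Ψ'' dx / ∫|Ψ|² dx; with m = 1.
Gaussian moments (u = x − x₀): ∫u^(2j)·e^(−2au²) du = (2j−1)!!/(4a)^j · √(π/(2a)), odd powers integrate to 0; here √(π/(2a)) = 0.79426. Derivatives: Ψ′ = (ik − 2au)·Ψ, Ψ″ = ((ik − 2au)² − 2a)·Ψ; the odd-in-u pieces drop out.
State is unnormalized: ∫|Ψ|² dx = 0.79426, and ∫Ψ*·(−ħ²/2m · Ψ'') dx = 2.4032, so ⟨T⟩ = 2.4032 / 0.79426.
⟨T⟩ = 3.0258.

3.03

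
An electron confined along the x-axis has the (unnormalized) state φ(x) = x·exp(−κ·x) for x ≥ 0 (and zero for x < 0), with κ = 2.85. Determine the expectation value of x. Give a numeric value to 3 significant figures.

⟨x⟩ = ∫ x·|φ|² dx / ∫|φ|² dx (integrals over the domain).
Every integrand reduces to terms xʲ·e^(−2κx) on [0, ∞); use ∫₀^∞ xʲ·e^(−2κx) dx = j!/(2κ)^(j+1).
State is unnormalized: ∫|φ|² dx = 0.010800, and ∫φ*·x·φ dx = 0.0056840, so ⟨x⟩ = 0.0056840 / 0.010800.
⟨x⟩ = 0.52632.

0.526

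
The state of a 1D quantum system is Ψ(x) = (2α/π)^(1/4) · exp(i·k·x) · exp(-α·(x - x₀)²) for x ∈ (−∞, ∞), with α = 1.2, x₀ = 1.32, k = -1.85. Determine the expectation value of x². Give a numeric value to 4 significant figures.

1.951

⟨x²⟩ = ∫ x²·|Ψ|² dx (integrals over the domain).
Gaussian moments (u = x − x₀): ∫u^(2j)·e^(−2αu²) du = (2j−1)!!/(4α)^j · √(π/(2α)), odd powers integrate to 0; here √(π/(2α)) = 1.1441.
⟨x²⟩ = 1.9507.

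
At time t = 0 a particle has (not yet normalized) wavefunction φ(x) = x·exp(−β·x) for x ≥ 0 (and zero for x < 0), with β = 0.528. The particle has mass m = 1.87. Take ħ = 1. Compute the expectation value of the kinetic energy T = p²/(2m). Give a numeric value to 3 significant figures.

T = −(ħ²/2m) d²/dx², so ⟨T⟩ = −(ħ²/2m) ∫ φ*·φ'' dx / ∫|φ|² dx; with m = 1.87.
Differentiate x·exp(−β·x) with the product rule; every integrand then reduces to terms xʲ·e^(−2βx) on [0, ∞), with ∫₀^∞ xʲ·e^(−2βx) dx = j!/(2β)^(j+1).
State is unnormalized: ∫|φ|² dx = 1.6984, and ∫φ*·(−ħ²/2m · φ'') dx = 0.12660, so ⟨T⟩ = 0.12660 / 1.6984.
⟨T⟩ = 0.074541.

0.0745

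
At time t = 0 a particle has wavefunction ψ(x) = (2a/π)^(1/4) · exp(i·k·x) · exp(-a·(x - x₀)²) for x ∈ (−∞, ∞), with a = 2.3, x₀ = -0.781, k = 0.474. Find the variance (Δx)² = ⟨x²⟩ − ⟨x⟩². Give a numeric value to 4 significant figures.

0.1087

Compute ⟨x⟩ and ⟨x²⟩ separately, then (Δx)² = ⟨x²⟩ − ⟨x⟩².
Gaussian moments (u = x − x₀): ∫u^(2j)·e^(−2au²) du = (2j−1)!!/(4a)^j · √(π/(2a)), odd powers integrate to 0; here √(π/(2a)) = 0.82641.
⟨x⟩ = -0.78100 and ⟨x²⟩ = 0.71866.
(Δx)² = 0.71866 − (-0.78100)² = 0.10870.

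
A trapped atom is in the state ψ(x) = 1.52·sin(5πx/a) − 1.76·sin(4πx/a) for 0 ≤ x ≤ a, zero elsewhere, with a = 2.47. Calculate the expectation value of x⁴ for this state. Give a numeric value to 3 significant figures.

⟨x⁴⟩ = ∫ x⁴·|ψ|² dx / ∫|ψ|² dx (integrals over the domain).
On 0 ≤ x ≤ a (j ≠ l): ∫sin²(jπx/a) dx = a/2, ∫sin(jπx/a)·sin(lπx/a) dx = 0; diagonal moments ∫x·sin²(jπx/a) dx = a²/4, ∫x²·sin²(jπx/a) dx = a³·(1/6 − 1/(4j²π²)); cross terms ∫x·sin(jπx/a)·sin(lπx/a) dx = 0 for j + l even and −4jla²/(π²(j² − l²)²) for j + l odd, ∫x²·sin(jπx/a)·sin(lπx/a) dx = (−1)^(j+l)·4jla³/(π²(j² − l²)²); higher powers the same way via product-to-sum and parts.
State is unnormalized: ∫|ψ|² dx = 6.6789, and ∫ψ*·x⁴·ψ dx = 86.258, so ⟨x⁴⟩ = 86.258 / 6.6789.
⟨x⁴⟩ = 12.915.

12.9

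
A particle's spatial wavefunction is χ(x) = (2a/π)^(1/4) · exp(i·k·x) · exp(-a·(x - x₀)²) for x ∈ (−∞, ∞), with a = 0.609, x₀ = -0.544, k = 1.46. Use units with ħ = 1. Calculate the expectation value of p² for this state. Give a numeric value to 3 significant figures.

p² χ = −ħ² d²χ/dx²; ⟨p²⟩ = −ħ² ∫ χ*·χ'' dx.
Gaussian moments (u = x − x₀): ∫u^(2j)·e^(−2au²) du = (2j−1)!!/(4a)^j · √(π/(2a)), odd powers integrate to 0; here √(π/(2a)) = 1.6060. Derivatives: χ′ = (ik − 2au)·χ, χ″ = ((ik − 2au)² − 2a)·χ; the odd-in-u pieces drop out.
⟨p²⟩ = 2.7406.

2.74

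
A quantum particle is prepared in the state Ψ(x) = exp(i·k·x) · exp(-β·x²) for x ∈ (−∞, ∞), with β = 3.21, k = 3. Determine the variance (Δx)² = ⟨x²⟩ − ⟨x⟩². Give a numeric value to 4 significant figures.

Compute ⟨x⟩ and ⟨x²⟩ separately, then (Δx)² = ⟨x²⟩ − ⟨x⟩².
Gaussian moments: ∫x^(2j)·e^(−2βx²) dx = (2j−1)!!/(4β)^j · √(π/(2β)), odd powers integrate to 0; here √(π/(2β)) = 0.69953.
Normalization: ∫|Ψ|² dx = 0.69953.
⟨x⟩ = 0.0000 and ⟨x²⟩ = 0.077882.
(Δx)² = 0.077882 − (0.0000)² = 0.077882.

0.07788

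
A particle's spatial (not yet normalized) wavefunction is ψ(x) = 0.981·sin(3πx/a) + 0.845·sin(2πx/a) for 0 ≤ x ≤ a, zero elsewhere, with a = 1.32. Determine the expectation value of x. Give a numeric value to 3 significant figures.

⟨x⟩ = ∫ x·|ψ|² dx / ∫|ψ|² dx (integrals over the domain).
On 0 ≤ x ≤ a (j ≠ l): ∫sin²(jπx/a) dx = a/2, ∫sin(jπx/a)·sin(lπx/a) dx = 0; diagonal moments ∫x·sin²(jπx/a) dx = a²/4, ∫x²·sin²(jπx/a) dx = a³·(1/6 − 1/(4j²π²)); cross terms ∫x·sin(jπx/a)·sin(lπx/a) dx = 0 for j + l even and −4jla²/(π²(j² − l²)²) for j + l odd, ∫x²·sin(jπx/a)·sin(lπx/a) dx = (−1)^(j+l)·4jla³/(π²(j² − l²)²); higher powers the same way via product-to-sum and parts.
State is unnormalized: ∫|ψ|² dx = 1.1064, and ∫ψ*·x·ψ dx = 0.44925, so ⟨x⟩ = 0.44925 / 1.1064.
⟨x⟩ = 0.40604.

0.406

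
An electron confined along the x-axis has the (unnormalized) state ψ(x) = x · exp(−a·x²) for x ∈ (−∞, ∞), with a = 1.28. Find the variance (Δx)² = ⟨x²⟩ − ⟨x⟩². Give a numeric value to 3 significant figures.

Compute ⟨x⟩ and ⟨x²⟩ separately, then (Δx)² = ⟨x²⟩ − ⟨x⟩².
Expand each integrand as polynomial × e^(−2ax²) and use ∫x^(2j)·e^(−2ax²) dx = (2j−1)!!/(4a)^j · √(π/(2a)), odd powers → 0; here √(π/(2a)) = 1.1078.
Normalization: ∫|ψ|² dx = 0.21636.
⟨x⟩ = 0.0000 and ⟨x²⟩ = 0.58594.
(Δx)² = 0.58594 − (0.0000)² = 0.58594.

0.586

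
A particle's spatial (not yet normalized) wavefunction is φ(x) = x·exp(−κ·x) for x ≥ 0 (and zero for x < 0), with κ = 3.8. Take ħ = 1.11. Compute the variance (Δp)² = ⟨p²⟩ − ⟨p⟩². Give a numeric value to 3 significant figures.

17.8

Compute ⟨p⟩ and ⟨p²⟩ separately; (Δp)² = ⟨p²⟩ − ⟨p⟩².
Differentiate x·exp(−κ·x) with the product rule; every integrand then reduces to terms xʲ·e^(−2κx) on [0, ∞), with ∫₀^∞ xʲ·e^(−2κx) dx = j!/(2κ)^(j+1).
Normalization: ∫|φ|² dx = 0.0045561.
⟨p⟩ = 0.0000 and ⟨p²⟩ = 17.792.
(Δp)² = 17.792 − (0.0000)² = 17.792.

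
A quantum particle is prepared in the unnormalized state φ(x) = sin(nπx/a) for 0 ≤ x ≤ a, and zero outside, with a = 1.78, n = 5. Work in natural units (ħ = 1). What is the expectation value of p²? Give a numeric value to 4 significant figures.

p² φ = −ħ² d²φ/dx²; ⟨p²⟩ = −ħ² ∫ φ*·φ'' dx / ∫|φ|² dx.
d/dx sin(nπx/a) = (nπ/a)·cos(nπx/a) and d²/dx² sin(nπx/a) = −(nπ/a)²·sin(nπx/a); on 0 ≤ x ≤ a, ∫sin²(nπx/a) dx = a/2 and ∫sin(nπx/a)·cos(nπx/a) dx = 0.
State is unnormalized: ∫|φ|² dx = 0.89000, and ∫φ*·(−ħ² φ'') dx = 69.309, so ⟨p²⟩ = 69.309 / 0.89000.
⟨p²⟩ = 77.875.

77.88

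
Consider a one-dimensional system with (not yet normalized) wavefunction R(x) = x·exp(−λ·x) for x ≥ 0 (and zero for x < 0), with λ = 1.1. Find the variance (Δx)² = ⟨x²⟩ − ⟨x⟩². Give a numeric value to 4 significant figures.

Compute ⟨x⟩ and ⟨x²⟩ separately, then (Δx)² = ⟨x²⟩ − ⟨x⟩².
Every integrand reduces to terms xʲ·e^(−2λx) on [0, ∞); use ∫₀^∞ xʲ·e^(−2λx) dx = j!/(2λ)^(j+1).
Normalization: ∫|R|² dx = 0.18783.
⟨x⟩ = 1.3636 and ⟨x²⟩ = 2.4793.
(Δx)² = 2.4793 − (1.3636)² = 0.61983.

0.6198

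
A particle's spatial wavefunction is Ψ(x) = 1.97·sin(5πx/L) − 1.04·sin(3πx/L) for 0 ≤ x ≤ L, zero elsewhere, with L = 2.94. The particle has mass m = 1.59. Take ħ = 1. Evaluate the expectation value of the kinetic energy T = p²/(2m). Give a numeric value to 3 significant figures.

7.72

T = −(ħ²/2m) d²/dx², so ⟨T⟩ = −(ħ²/2m) ∫ Ψ*·Ψ'' dx / ∫|Ψ|² dx; with m = 1.59.
d²/dx² sin(jπx/L) = −(jπ/L)²·sin(jπx/L); on 0 ≤ x ≤ L, ∫sin²(jπx/L) dx = L/2 and ∫sin(jπx/L)·sin(lπx/L) dx = 0 for j ≠ l, so only diagonal terms survive in ∫|Ψ|² and ∫Ψ·Ψ″; ∫Ψ·Ψ′ dx = [Ψ²/2] between the walls = 0.
State is unnormalized: ∫|Ψ|² dx = 7.2949, and ∫Ψ*·(−ħ²/2m · Ψ'') dx = 56.350, so ⟨T⟩ = 56.350 / 7.2949.
⟨T⟩ = 7.7246.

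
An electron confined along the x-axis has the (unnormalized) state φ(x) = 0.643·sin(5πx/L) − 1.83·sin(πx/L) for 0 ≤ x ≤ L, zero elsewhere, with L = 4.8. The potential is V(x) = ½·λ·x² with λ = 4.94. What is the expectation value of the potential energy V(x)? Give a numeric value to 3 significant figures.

⟨V⟩ = ∫ V(x)·|φ|² dx / ∫|φ|² dx.
On 0 ≤ x ≤ L (j ≠ l): ∫sin²(jπx/L) dx = L/2, ∫sin(jπx/L)·sin(lπx/L) dx = 0; diagonal moments ∫x·sin²(jπx/L) dx = L²/4, ∫x²·sin²(jπx/L) dx = L³·(1/6 − 1/(4j²π²)); cross terms ∫x·sin(jπx/L)·sin(lπx/L) dx = 0 for j + l even and −4jlL²/(π²(j² − l²)²) for j + l odd, ∫x²·sin(jπx/L)·sin(lπx/L) dx = (−1)^(j+l)·4jlL³/(π²(j² − l²)²); higher powers the same way via product-to-sum and parts.
State is unnormalized: ∫|φ|² dx = 9.0296, and ∫φ*·V(x)·φ dx = 145.74, so ⟨V⟩ = 145.74 / 9.0296.
⟨V⟩ = 16.140.

16.1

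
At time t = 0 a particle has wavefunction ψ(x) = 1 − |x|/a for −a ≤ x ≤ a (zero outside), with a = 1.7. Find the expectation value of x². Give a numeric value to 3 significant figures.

⟨x²⟩ = ∫ x²·|ψ|² dx / ∫|ψ|² dx (integrals over the domain).
ψ is even, so ∫ over [−a, a] = 2∫₀ᵃ with ψ = 1 − x/a there: ∫₀ᵃ (1 − x/a)² dx = a/3, ∫₀ᵃ x²(1 − x/a)² dx = a³/30, ∫₀ᵃ x⁴(1 − x/a)² dx = a⁵/105.
State is unnormalized: ∫|ψ|² dx = 1.1333, and ∫ψ*·x²·ψ dx = 0.32753, so ⟨x²⟩ = 0.32753 / 1.1333.
⟨x²⟩ = 0.28900.

0.289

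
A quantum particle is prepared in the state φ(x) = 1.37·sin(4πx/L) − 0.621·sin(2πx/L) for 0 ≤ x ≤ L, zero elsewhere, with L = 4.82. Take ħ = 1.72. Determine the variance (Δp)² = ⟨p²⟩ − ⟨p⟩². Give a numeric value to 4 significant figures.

Compute ⟨p⟩ and ⟨p²⟩ separately; (Δp)² = ⟨p²⟩ − ⟨p⟩².
d²/dx² sin(jπx/L) = −(jπ/L)²·sin(jπx/L); on 0 ≤ x ≤ L, ∫sin²(jπx/L) dx = L/2 and ∫sin(jπx/L)·sin(lπx/L) dx = 0 for j ≠ l, so only diagonal terms survive in ∫|φ|² and ∫φ·φ″; ∫φ·φ′ dx = [φ²/2] between the walls = 0.
Normalization: ∫|φ|² dx = 5.4527.
⟨p⟩ = 0.0000 and ⟨p²⟩ = 17.538.
(Δp)² = 17.538 − (0.0000)² = 17.538.

17.54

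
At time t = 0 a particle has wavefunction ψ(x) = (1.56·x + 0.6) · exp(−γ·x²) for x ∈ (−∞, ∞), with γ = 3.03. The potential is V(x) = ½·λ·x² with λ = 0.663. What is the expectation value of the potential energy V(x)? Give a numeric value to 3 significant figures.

⟨V⟩ = ∫ V(x)·|ψ|² dx / ∫|ψ|² dx.
Expand each integrand as polynomial × e^(−2γx²) and use ∫x^(2j)·e^(−2γx²) dx = (2j−1)!!/(4γ)^j · √(π/(2γ)), odd powers → 0; here √(π/(2γ)) = 0.72001.
State is unnormalized: ∫|ψ|² dx = 0.40378, and ∫ψ*·V(x)·ψ dx = 0.018952, so ⟨V⟩ = 0.018952 / 0.40378.
⟨V⟩ = 0.046938.

0.0469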